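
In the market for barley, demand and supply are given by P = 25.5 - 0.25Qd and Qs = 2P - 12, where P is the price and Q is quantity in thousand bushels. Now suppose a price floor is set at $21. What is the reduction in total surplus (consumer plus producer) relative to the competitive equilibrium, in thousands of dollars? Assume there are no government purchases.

Rearranging demand gives Qd = 102 - 4P. Equilibrium: 102 - 4P = 2P - 12, so 114 = 6P and P* = 19, Q* = 26.
The floor of 21 is above the equilibrium price 19, so it binds.
At P = 21: Qd = 102 - 4·21 = 18 and Qs = 2·21 - 12 = 30.
Quantity traded falls to 18. At Q = 18 the demand price is (102 - 18)/4 = 21 and the supply price is (12 + 18)/2 = 15.
Deadweight loss = ½ · (21 - 15) · (26 - 18) = ½ · 6 · 8 = 24.

24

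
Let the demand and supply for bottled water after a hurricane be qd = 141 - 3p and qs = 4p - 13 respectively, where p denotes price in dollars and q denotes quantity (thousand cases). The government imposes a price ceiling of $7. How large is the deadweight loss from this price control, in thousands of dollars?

Without the control the market clears where 141 - 3p = 4p - 13, i.e. p* = 22 and q* = 75.
Because the ceiling (7) lies below the market-clearing price, it is binding.
At p = 7: qd = 141 - 3·7 = 120 and qs = 4·7 - 13 = 15.
Quantity traded falls to 15. At q = 15 the demand price is (141 - 15)/3 = 42 and the supply price is (13 + 15)/4 = 7.
Deadweight loss = ½ · (42 - 7) · (75 - 15) = ½ · 35 · 60 = 1050.

1050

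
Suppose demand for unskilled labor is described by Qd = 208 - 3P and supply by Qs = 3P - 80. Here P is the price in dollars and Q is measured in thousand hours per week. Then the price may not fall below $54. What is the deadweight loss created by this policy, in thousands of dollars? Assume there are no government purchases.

108

Equilibrium: 208 - 3P = 3P - 80, so 288 = 6P and P* = 48, Q* = 64.
The floor of 54 is above the equilibrium price 48, so it binds.
At P = 54: Qd = 208 - 3·54 = 46 and Qs = 3·54 - 80 = 82.
Quantity traded falls to 46. At Q = 46 the demand price is (208 - 46)/3 = 54 and the supply price is (80 + 46)/3 = 42.
Deadweight loss = ½ · (54 - 42) · (64 - 46) = ½ · 12 · 18 = 108.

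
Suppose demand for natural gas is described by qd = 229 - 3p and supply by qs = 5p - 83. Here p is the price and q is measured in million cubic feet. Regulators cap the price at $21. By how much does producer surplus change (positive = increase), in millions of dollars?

-1206

Equilibrium: 229 - 3p = 5p - 83, so 312 = 8p and p* = 39, q* = 112.
Because the ceiling (21) lies below the market-clearing price, it is binding.
At p = 21: qd = 229 - 3·21 = 166 and qs = 5·21 - 83 = 22.
Producer surplus without the control is ½ · (39 - 16.6) · 112 = 1254.4.
With the ceiling, producers sell 22 units at 21, so PS = ½ · (21 - 16.6) · 22 = 48.4.
Change in producer surplus = 48.4 - 1254.4 = -1206.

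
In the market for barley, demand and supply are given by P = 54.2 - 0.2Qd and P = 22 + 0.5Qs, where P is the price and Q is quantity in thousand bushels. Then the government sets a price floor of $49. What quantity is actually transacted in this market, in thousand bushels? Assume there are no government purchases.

26

Rearranging demand gives Qd = 271 - 5P; rearranging supply gives Qs = 2P - 44. Equilibrium: 271 - 5P = 2P - 44, so 315 = 7P and P* = 45, Q* = 46.
Because the floor (49) lies above the market-clearing price, it is binding.
At P = 49: Qd = 271 - 5·49 = 26 and Qs = 2·49 - 44 = 54.
The quantity actually transacted is the short side, demand: 26.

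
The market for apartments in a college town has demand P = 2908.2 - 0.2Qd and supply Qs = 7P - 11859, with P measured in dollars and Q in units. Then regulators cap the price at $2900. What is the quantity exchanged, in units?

3541

Rearranging demand gives Qd = 14541 - 5P. Without the control the market clears where 14541 - 5P = 7P - 11859, i.e. P* = 2200 and Q* = 3541.
The ceiling of 2900 is above the equilibrium price 2200, so it is not binding; the market clears at P* = 2200, Q* = 3541.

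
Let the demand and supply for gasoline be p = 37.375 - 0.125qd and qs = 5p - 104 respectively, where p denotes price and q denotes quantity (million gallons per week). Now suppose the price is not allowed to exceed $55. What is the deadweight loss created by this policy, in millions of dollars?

Rearranging demand gives qd = 299 - 8p. Without the control the market clears where 299 - 8p = 5p - 104, i.e. p* = 31 and q* = 51.
Since 55 is above p* = 31, the ceiling does not bind and the free-market outcome prevails.
Since the control does not bind, no trades are prevented and deadweight loss is zero.

0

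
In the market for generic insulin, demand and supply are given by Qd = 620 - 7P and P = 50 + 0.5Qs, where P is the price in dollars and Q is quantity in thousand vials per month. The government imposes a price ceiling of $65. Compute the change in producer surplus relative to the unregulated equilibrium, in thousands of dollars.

Rearranging supply gives Qs = 2P - 100. Equilibrium: 620 - 7P = 2P - 100, so 720 = 9P and P* = 80, Q* = 60.
Since 65 < 80, the ceiling is binding.
At P = 65: Qd = 620 - 7·65 = 165 and Qs = 2·65 - 100 = 30.
Producer surplus without the control is ½ · (80 - 50) · 60 = 900.
With the ceiling, producers sell 30 units at 65, so PS = ½ · (65 - 50) · 30 = 225.
Change in producer surplus = 225 - 900 = -675.

-675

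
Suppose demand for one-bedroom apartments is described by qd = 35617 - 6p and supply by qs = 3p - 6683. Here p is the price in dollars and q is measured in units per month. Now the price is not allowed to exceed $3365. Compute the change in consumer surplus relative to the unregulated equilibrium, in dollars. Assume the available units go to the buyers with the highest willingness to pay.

3218351.25

Equilibrium: 35617 - 6p = 3p - 6683, so 42300 = 9p and p* = 4700, q* = 7417.
Because the ceiling (3365) lies below the market-clearing price, it is binding.
At p = 3365: qd = 35617 - 6·3365 = 15427 and qs = 3·3365 - 6683 = 3412.
Consumer surplus without the control is ½ · (35617/6 - 4700) · 7417 = 55011889/12.
With the ceiling, 3412 units are sold at 3365 (assume they go to the highest-value buyers). The demand price at q = 3412 is 5367.5, so CS = ½ · [(35617/6 - 3365) + (5367.5 - 3365)] · 3412 = 23408026/3.
Change in consumer surplus = 23408026/3 - 55011889/12 = 3218351.25.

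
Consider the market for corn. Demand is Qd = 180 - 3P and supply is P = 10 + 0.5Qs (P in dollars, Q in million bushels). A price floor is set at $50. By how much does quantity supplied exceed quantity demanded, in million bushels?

Rearranging supply gives Qs = 2P - 20. Setting quantity demanded equal to quantity supplied, 180 - 3P = 2P - 20, gives P* = 40 and Q* = 60.
The floor of 50 is above the equilibrium price 40, so it binds.
At P = 50: Qd = 180 - 3·50 = 30 and Qs = 2·50 - 20 = 80.
Surplus = Qs - Qd = 80 - 30 = 50.

50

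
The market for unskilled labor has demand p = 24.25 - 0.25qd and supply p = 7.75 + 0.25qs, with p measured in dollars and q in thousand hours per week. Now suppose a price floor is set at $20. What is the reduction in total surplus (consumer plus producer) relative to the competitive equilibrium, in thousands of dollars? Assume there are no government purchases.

Rearranging demand gives qd = 97 - 4p; rearranging supply gives qs = 4p - 31. In a free market, 97 - 4p = 4p - 31 gives the equilibrium p* = 16, q* = 33.
Since 20 > 16, the floor is binding.
At p = 20: qd = 97 - 4·20 = 17 and qs = 4·20 - 31 = 49.
Quantity traded falls to 17. At q = 17 the demand price is (97 - 17)/4 = 20 and the supply price is (31 + 17)/4 = 12.
Deadweight loss = ½ · (20 - 12) · (33 - 17) = ½ · 8 · 16 = 64.

64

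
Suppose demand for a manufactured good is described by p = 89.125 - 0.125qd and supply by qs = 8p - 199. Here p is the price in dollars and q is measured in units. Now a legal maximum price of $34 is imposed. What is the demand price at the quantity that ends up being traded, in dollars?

80

Rearranging demand gives qd = 713 - 8p. In a free market, 713 - 8p = 8p - 199 gives the equilibrium p* = 57, q* = 257.
Since 34 < 57, the ceiling is binding.
At p = 34: qd = 713 - 8·34 = 441 and qs = 8·34 - 199 = 73.
Only 73 units reach the market. On the demand curve, the marginal buyer's willingness to pay at q = 73 is (713 - 73)/8 = 80.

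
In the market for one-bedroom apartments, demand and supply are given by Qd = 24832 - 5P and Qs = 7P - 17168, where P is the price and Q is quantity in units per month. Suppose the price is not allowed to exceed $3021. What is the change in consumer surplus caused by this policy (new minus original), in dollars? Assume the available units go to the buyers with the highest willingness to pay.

781680.1

Setting quantity demanded equal to quantity supplied, 24832 - 5P = 7P - 17168, gives P* = 3500 and Q* = 7332.
Since 3021 < 3500, the ceiling is binding.
At P = 3021: Qd = 24832 - 5·3021 = 9727 and Qs = 7·3021 - 17168 = 3979.
Consumer surplus without the control is ½ · (4966.4 - 3500) · 7332 = 5375822.4.
With the ceiling, 3979 units are sold at 3021 (assume they go to the highest-value buyers). The demand price at Q = 3979 is 4170.6, so CS = ½ · [(4966.4 - 3021) + (4170.6 - 3021)] · 3979 = 6157502.5.
Change in consumer surplus = 6157502.5 - 5375822.4 = 781680.1.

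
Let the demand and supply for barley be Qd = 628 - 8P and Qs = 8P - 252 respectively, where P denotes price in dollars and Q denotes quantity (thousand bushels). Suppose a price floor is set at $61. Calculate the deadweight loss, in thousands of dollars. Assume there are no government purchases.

Equilibrium: 628 - 8P = 8P - 252, so 880 = 16P and P* = 55, Q* = 188.
Because the floor (61) lies above the market-clearing price, it is binding.
At P = 61: Qd = 628 - 8·61 = 140 and Qs = 8·61 - 252 = 236.
Quantity traded falls to 140. At Q = 140 the demand price is (628 - 140)/8 = 61 and the supply price is (252 + 140)/8 = 49.
Deadweight loss = ½ · (61 - 49) · (188 - 140) = ½ · 12 · 48 = 288.

288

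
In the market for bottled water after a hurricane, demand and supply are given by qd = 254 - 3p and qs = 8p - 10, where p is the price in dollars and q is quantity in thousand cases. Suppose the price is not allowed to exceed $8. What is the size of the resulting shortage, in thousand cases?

Equilibrium: 254 - 3p = 8p - 10, so 264 = 11p and p* = 24, q* = 182.
The ceiling of 8 is below the equilibrium price 24, so it binds.
At p = 8: qd = 254 - 3·8 = 230 and qs = 8·8 - 10 = 54.
Shortage = qd - qs = 230 - 54 = 176.

176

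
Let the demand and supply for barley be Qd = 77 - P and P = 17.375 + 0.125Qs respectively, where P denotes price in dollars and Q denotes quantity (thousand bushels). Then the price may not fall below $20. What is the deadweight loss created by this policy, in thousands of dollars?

0

Rearranging supply gives Qs = 8P - 139. Equilibrium: 77 - P = 8P - 139, so 216 = 9P and P* = 24, Q* = 53.
Since 20 is below P* = 24, the floor does not bind and the free-market outcome prevails.
Since the control does not bind, no trades are prevented and deadweight loss is zero.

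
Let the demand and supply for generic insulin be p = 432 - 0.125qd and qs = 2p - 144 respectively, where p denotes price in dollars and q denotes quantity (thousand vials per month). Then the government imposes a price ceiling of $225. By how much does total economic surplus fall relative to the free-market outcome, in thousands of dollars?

Rearranging demand gives qd = 3456 - 8p. Equilibrium: 3456 - 8p = 2p - 144, so 3600 = 10p and p* = 360, q* = 576.
Since 225 < 360, the ceiling is binding.
At p = 225: qd = 3456 - 8·225 = 1656 and qs = 2·225 - 144 = 306.
Quantity traded falls to 306. At q = 306 the demand price is (3456 - 306)/8 = 393.75 and the supply price is (144 + 306)/2 = 225.
Deadweight loss = ½ · (393.75 - 225) · (576 - 306) = ½ · 168.75 · 270 = 22781.25.

22781.25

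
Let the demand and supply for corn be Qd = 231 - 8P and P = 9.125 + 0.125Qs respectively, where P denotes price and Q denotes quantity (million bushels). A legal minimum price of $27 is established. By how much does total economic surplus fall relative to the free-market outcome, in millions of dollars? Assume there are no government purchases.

Rearranging supply gives Qs = 8P - 73. Equilibrium: 231 - 8P = 8P - 73, so 304 = 16P and P* = 19, Q* = 79.
Since 27 > 19, the floor is binding.
At P = 27: Qd = 231 - 8·27 = 15 and Qs = 8·27 - 73 = 143.
Quantity traded falls to 15. At Q = 15 the demand price is (231 - 15)/8 = 27 and the supply price is (73 + 15)/8 = 11.
Deadweight loss = ½ · (27 - 11) · (79 - 15) = ½ · 16 · 64 = 512.

512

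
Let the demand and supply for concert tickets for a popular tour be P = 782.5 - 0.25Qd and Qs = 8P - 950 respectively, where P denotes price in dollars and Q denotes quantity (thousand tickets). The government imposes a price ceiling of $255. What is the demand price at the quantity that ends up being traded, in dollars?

510

Rearranging demand gives Qd = 3130 - 4P. In a free market, 3130 - 4P = 8P - 950 gives the equilibrium P* = 340, Q* = 1770.
The ceiling of 255 is below the equilibrium price 340, so it binds.
At P = 255: Qd = 3130 - 4·255 = 2110 and Qs = 8·255 - 950 = 1090.
Only 1090 units reach the market. On the demand curve, the marginal buyer's willingness to pay at Q = 1090 is (3130 - 1090)/4 = 510.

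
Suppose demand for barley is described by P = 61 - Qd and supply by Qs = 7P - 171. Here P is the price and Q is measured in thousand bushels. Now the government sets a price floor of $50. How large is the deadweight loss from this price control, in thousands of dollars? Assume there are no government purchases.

Rearranging demand gives Qd = 61 - P. Setting quantity demanded equal to quantity supplied, 61 - P = 7P - 171, gives P* = 29 and Q* = 32.
Since 50 > 29, the floor is binding.
At P = 50: Qd = 61 - 50 = 11 and Qs = 7·50 - 171 = 179.
Quantity traded falls to 11. At Q = 11 the demand price is 61 - 11 = 50 and the supply price is (171 + 11)/7 = 26.
Deadweight loss = ½ · (50 - 26) · (32 - 11) = ½ · 24 · 21 = 252.

252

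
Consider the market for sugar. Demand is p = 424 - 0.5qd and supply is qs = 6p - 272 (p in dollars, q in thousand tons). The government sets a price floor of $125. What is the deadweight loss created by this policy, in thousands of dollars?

Rearranging demand gives qd = 848 - 2p. Without the control the market clears where 848 - 2p = 6p - 272, i.e. p* = 140 and q* = 568.
Since 125 is below p* = 140, the floor does not bind and the free-market outcome prevails.
Since the control does not bind, no trades are prevented and deadweight loss is zero.

0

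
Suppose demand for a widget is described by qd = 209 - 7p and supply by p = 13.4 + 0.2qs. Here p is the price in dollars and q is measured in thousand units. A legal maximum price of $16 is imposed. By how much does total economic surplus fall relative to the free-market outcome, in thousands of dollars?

Rearranging supply gives qs = 5p - 67. Equilibrium: 209 - 7p = 5p - 67, so 276 = 12p and p* = 23, q* = 48.
The ceiling of 16 is below the equilibrium price 23, so it binds.
At p = 16: qd = 209 - 7·16 = 97 and qs = 5·16 - 67 = 13.
Quantity traded falls to 13. At q = 13 the demand price is (209 - 13)/7 = 28 and the supply price is (67 + 13)/5 = 16.
Deadweight loss = ½ · (28 - 16) · (48 - 13) = ½ · 12 · 35 = 210.

210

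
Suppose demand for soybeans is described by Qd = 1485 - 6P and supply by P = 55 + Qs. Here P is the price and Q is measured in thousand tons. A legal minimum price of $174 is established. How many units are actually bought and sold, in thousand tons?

Rearranging supply gives Qs = P - 55. Equilibrium: 1485 - 6P = P - 55, so 1540 = 7P and P* = 220, Q* = 165.
The floor of 174 is below the equilibrium price 220, so it is not binding; the market clears at P* = 220, Q* = 165.

165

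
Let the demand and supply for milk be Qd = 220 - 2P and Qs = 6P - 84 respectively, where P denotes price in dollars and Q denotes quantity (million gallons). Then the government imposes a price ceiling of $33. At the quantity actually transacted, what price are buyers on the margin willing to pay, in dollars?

In a free market, 220 - 2P = 6P - 84 gives the equilibrium P* = 38, Q* = 144.
Since 33 < 38, the ceiling is binding.
At P = 33: Qd = 220 - 2·33 = 154 and Qs = 6·33 - 84 = 114.
Only 114 units reach the market. On the demand curve, the marginal buyer's willingness to pay at Q = 114 is (220 - 114)/2 = 53.

53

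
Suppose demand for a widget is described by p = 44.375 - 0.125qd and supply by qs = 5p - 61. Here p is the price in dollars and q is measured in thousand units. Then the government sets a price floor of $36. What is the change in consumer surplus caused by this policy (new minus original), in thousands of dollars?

Rearranging demand gives qd = 355 - 8p. In a free market, 355 - 8p = 5p - 61 gives the equilibrium p* = 32, q* = 99.
The floor of 36 is above the equilibrium price 32, so it binds.
At p = 36: qd = 355 - 8·36 = 67 and qs = 5·36 - 61 = 119.
Consumer surplus without the control is ½ · (44.375 - 32) · 99 = 612.5625.
With the floor, consumers buy 67 units at 36, so CS = ½ · (44.375 - 36) · 67 = 280.5625.
Change in consumer surplus = 280.5625 - 612.5625 = -332.

-332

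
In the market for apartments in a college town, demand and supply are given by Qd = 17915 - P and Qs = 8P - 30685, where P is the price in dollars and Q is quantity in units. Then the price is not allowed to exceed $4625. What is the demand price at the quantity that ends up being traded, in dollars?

Equilibrium: 17915 - P = 8P - 30685, so 48600 = 9P and P* = 5400, Q* = 12515.
Because the ceiling (4625) lies below the market-clearing price, it is binding.
At P = 4625: Qd = 17915 - 4625 = 13290 and Qs = 8·4625 - 30685 = 6315.
Only 6315 units reach the market. On the demand curve, the marginal buyer's willingness to pay at Q = 6315 is (17915 - 6315) = 11600.

11600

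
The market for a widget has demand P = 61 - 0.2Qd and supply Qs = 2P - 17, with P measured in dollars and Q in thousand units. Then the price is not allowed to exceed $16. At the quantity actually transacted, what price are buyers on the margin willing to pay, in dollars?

Rearranging demand gives Qd = 305 - 5P. Equilibrium: 305 - 5P = 2P - 17, so 322 = 7P and P* = 46, Q* = 75.
Because the ceiling (16) lies below the market-clearing price, it is binding.
At P = 16: Qd = 305 - 5·16 = 225 and Qs = 2·16 - 17 = 15.
Only 15 units reach the market. On the demand curve, the marginal buyer's willingness to pay at Q = 15 is (305 - 15)/5 = 58.

58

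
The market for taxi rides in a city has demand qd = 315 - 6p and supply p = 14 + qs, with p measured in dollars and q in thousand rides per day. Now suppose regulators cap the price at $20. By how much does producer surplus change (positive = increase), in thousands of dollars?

-526.5

Rearranging supply gives qs = p - 14. Equilibrium: 315 - 6p = p - 14, so 329 = 7p and p* = 47, q* = 33.
The ceiling of 20 is below the equilibrium price 47, so it binds.
At p = 20: qd = 315 - 6·20 = 195 and qs = 20 - 14 = 6.
Producer surplus without the control is ½ · (47 - 14) · 33 = 544.5.
With the ceiling, producers sell 6 units at 20, so PS = ½ · (20 - 14) · 6 = 18.
Change in producer surplus = 18 - 544.5 = -526.5.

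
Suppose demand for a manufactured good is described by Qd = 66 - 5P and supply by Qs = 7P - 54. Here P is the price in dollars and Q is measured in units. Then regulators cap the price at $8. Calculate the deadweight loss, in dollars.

33.6

Equilibrium: 66 - 5P = 7P - 54, so 120 = 12P and P* = 10, Q* = 16.
Since 8 < 10, the ceiling is binding.
At P = 8: Qd = 66 - 5·8 = 26 and Qs = 7·8 - 54 = 2.
Quantity traded falls to 2. At Q = 2 the demand price is (66 - 2)/5 = 12.8 and the supply price is (54 + 2)/7 = 8.
Deadweight loss = ½ · (12.8 - 8) · (16 - 2) = ½ · 4.8 · 14 = 33.6.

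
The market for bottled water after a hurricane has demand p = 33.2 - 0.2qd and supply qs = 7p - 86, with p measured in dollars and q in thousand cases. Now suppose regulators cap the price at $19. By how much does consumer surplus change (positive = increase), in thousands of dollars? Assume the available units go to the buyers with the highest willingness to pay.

Rearranging demand gives qd = 166 - 5p. Setting quantity demanded equal to quantity supplied, 166 - 5p = 7p - 86, gives p* = 21 and q* = 61.
Because the ceiling (19) lies below the market-clearing price, it is binding.
At p = 19: qd = 166 - 5·19 = 71 and qs = 7·19 - 86 = 47.
Consumer surplus without the control is ½ · (33.2 - 21) · 61 = 372.1.
With the ceiling, 47 units are sold at 19 (assume they go to the highest-value buyers). The demand price at q = 47 is 23.8, so CS = ½ · [(33.2 - 19) + (23.8 - 19)] · 47 = 446.5.
Change in consumer surplus = 446.5 - 372.1 = 74.4.

74.4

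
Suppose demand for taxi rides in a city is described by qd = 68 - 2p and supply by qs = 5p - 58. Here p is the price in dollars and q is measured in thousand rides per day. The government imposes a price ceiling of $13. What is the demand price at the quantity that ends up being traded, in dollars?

30.5

In a free market, 68 - 2p = 5p - 58 gives the equilibrium p* = 18, q* = 32.
Since 13 < 18, the ceiling is binding.
At p = 13: qd = 68 - 2·13 = 42 and qs = 5·13 - 58 = 7.
Only 7 units reach the market. On the demand curve, the marginal buyer's willingness to pay at q = 7 is (68 - 7)/2 = 30.5.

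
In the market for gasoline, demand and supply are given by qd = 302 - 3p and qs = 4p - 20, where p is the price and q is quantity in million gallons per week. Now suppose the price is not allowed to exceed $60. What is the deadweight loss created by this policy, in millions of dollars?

0

Without the control the market clears where 302 - 3p = 4p - 20, i.e. p* = 46 and q* = 164.
Since 60 is above p* = 46, the ceiling does not bind and the free-market outcome prevails.
Since the control does not bind, no trades are prevented and deadweight loss is zero.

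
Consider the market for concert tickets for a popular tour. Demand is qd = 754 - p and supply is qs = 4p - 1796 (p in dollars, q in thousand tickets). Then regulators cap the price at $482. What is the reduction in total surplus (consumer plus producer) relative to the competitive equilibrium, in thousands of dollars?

7840

Without the control the market clears where 754 - p = 4p - 1796, i.e. p* = 510 and q* = 244.
The ceiling of 482 is below the equilibrium price 510, so it binds.
At p = 482: qd = 754 - 482 = 272 and qs = 4·482 - 1796 = 132.
Quantity traded falls to 132. At q = 132 the demand price is 754 - 132 = 622 and the supply price is (1796 + 132)/4 = 482.
Deadweight loss = ½ · (622 - 482) · (244 - 132) = ½ · 140 · 112 = 7840.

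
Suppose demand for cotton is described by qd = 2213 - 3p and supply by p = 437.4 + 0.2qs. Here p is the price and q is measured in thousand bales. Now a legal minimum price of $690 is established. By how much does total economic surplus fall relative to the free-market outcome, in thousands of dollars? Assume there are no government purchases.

47040

Rearranging supply gives qs = 5p - 2187. In a free market, 2213 - 3p = 5p - 2187 gives the equilibrium p* = 550, q* = 563.
Because the floor (690) lies above the market-clearing price, it is binding.
At p = 690: qd = 2213 - 3·690 = 143 and qs = 5·690 - 2187 = 1263.
Quantity traded falls to 143. At q = 143 the demand price is (2213 - 143)/3 = 690 and the supply price is (2187 + 143)/5 = 466.
Deadweight loss = ½ · (690 - 466) · (563 - 143) = ½ · 224 · 420 = 47040.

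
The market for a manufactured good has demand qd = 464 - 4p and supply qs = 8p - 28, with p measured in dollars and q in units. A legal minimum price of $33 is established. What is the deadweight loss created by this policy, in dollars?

Equilibrium: 464 - 4p = 8p - 28, so 492 = 12p and p* = 41, q* = 300.
The floor of 33 is below the equilibrium price 41, so it is not binding; the market clears at p* = 41, q* = 300.
Since the control does not bind, no trades are prevented and deadweight loss is zero.

0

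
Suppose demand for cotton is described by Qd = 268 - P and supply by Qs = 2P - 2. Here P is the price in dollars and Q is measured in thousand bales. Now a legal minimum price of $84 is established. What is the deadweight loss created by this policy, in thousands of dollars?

0

In a free market, 268 - P = 2P - 2 gives the equilibrium P* = 90, Q* = 178.
Since 84 is below P* = 90, the floor does not bind and the free-market outcome prevails.
Since the control does not bind, no trades are prevented and deadweight loss is zero.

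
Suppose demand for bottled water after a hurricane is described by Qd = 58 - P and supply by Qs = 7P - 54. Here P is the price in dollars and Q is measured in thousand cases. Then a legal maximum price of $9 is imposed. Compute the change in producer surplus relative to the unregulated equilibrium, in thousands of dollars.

In a free market, 58 - P = 7P - 54 gives the equilibrium P* = 14, Q* = 44.
The ceiling of 9 is below the equilibrium price 14, so it binds.
At P = 9: Qd = 58 - 9 = 49 and Qs = 7·9 - 54 = 9.
Producer surplus without the control is ½ · (14 - 54/7) · 44 = 968/7.
With the ceiling, producers sell 9 units at 9, so PS = ½ · (9 - 54/7) · 9 = 81/14.
Change in producer surplus = 81/14 - 968/7 = -132.5.

-132.5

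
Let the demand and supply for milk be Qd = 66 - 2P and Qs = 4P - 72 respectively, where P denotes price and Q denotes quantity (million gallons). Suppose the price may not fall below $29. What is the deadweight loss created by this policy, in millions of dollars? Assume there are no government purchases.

Without the control the market clears where 66 - 2P = 4P - 72, i.e. P* = 23 and Q* = 20.
Since 29 > 23, the floor is binding.
At P = 29: Qd = 66 - 2·29 = 8 and Qs = 4·29 - 72 = 44.
Quantity traded falls to 8. At Q = 8 the demand price is (66 - 8)/2 = 29 and the supply price is (72 + 8)/4 = 20.
Deadweight loss = ½ · (29 - 20) · (20 - 8) = ½ · 9 · 12 = 54.

54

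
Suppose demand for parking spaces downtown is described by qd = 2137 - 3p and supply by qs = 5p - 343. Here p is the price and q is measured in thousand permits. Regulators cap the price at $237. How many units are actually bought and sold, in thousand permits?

Equilibrium: 2137 - 3p = 5p - 343, so 2480 = 8p and p* = 310, q* = 1207.
Because the ceiling (237) lies below the market-clearing price, it is binding.
At p = 237: qd = 2137 - 3·237 = 1426 and qs = 5·237 - 343 = 842.
The quantity actually transacted is the short side, supply: 842.

842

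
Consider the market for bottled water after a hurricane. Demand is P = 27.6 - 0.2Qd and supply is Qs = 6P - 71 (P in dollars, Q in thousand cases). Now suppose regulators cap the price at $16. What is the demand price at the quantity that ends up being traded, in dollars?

22.6

Rearranging demand gives Qd = 138 - 5P. In a free market, 138 - 5P = 6P - 71 gives the equilibrium P* = 19, Q* = 43.
Since 16 < 19, the ceiling is binding.
At P = 16: Qd = 138 - 5·16 = 58 and Qs = 6·16 - 71 = 25.
Only 25 units reach the market. On the demand curve, the marginal buyer's willingness to pay at Q = 25 is (138 - 25)/5 = 22.6.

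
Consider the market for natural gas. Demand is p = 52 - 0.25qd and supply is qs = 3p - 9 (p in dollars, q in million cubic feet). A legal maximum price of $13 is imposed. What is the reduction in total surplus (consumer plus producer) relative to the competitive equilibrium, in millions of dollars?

Rearranging demand gives qd = 208 - 4p. Setting quantity demanded equal to quantity supplied, 208 - 4p = 3p - 9, gives p* = 31 and q* = 84.
The ceiling of 13 is below the equilibrium price 31, so it binds.
At p = 13: qd = 208 - 4·13 = 156 and qs = 3·13 - 9 = 30.
Quantity traded falls to 30. At q = 30 the demand price is (208 - 30)/4 = 44.5 and the supply price is (9 + 30)/3 = 13.
Deadweight loss = ½ · (44.5 - 13) · (84 - 30) = ½ · 31.5 · 54 = 850.5.

850.5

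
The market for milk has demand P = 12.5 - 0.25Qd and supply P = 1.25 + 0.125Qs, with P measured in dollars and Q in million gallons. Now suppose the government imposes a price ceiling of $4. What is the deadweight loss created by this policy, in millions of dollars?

Rearranging demand gives Qd = 50 - 4P; rearranging supply gives Qs = 8P - 10. Equilibrium: 50 - 4P = 8P - 10, so 60 = 12P and P* = 5, Q* = 30.
Since 4 < 5, the ceiling is binding.
At P = 4: Qd = 50 - 4·4 = 34 and Qs = 8·4 - 10 = 22.
Quantity traded falls to 22. At Q = 22 the demand price is (50 - 22)/4 = 7 and the supply price is (10 + 22)/8 = 4.
Deadweight loss = ½ · (7 - 4) · (30 - 22) = ½ · 3 · 8 = 12.

12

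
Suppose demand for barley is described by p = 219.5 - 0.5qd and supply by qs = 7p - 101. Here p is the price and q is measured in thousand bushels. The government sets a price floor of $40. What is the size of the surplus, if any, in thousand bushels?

Rearranging demand gives qd = 439 - 2p. In a free market, 439 - 2p = 7p - 101 gives the equilibrium p* = 60, q* = 319.
The floor of 40 is below the equilibrium price 60, so it is not binding; the market clears at p* = 60, q* = 319.
Since the control does not bind, there is no surplus.

0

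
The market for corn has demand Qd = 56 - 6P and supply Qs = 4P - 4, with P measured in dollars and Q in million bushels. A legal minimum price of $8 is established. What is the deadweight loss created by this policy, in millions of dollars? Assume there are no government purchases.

30

In a free market, 56 - 6P = 4P - 4 gives the equilibrium P* = 6, Q* = 20.
Because the floor (8) lies above the market-clearing price, it is binding.
At P = 8: Qd = 56 - 6·8 = 8 and Qs = 4·8 - 4 = 28.
Quantity traded falls to 8. At Q = 8 the demand price is (56 - 8)/6 = 8 and the supply price is (4 + 8)/4 = 3.
Deadweight loss = ½ · (8 - 3) · (20 - 8) = ½ · 5 · 12 = 30.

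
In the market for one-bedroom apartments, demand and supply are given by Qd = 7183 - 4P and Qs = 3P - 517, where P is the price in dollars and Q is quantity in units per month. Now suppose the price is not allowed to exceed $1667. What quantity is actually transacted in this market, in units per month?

Without the control the market clears where 7183 - 4P = 3P - 517, i.e. P* = 1100 and Q* = 2783.
The ceiling of 1667 is above the equilibrium price 1100, so it is not binding; the market clears at P* = 1100, Q* = 2783.

2783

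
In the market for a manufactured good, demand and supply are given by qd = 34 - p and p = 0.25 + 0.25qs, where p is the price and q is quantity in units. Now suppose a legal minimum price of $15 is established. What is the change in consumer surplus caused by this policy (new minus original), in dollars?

-184

Rearranging supply gives qs = 4p - 1. Equilibrium: 34 - p = 4p - 1, so 35 = 5p and p* = 7, q* = 27.
Since 15 > 7, the floor is binding.
At p = 15: qd = 34 - 15 = 19 and qs = 4·15 - 1 = 59.
Consumer surplus without the control is ½ · (34 - 7) · 27 = 364.5.
With the floor, consumers buy 19 units at 15, so CS = ½ · (34 - 15) · 19 = 180.5.
Change in consumer surplus = 180.5 - 364.5 = -184.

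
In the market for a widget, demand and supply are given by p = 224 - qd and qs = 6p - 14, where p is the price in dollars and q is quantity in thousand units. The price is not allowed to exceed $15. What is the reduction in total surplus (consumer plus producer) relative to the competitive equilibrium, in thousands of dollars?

7581

Rearranging demand gives qd = 224 - p. Equilibrium: 224 - p = 6p - 14, so 238 = 7p and p* = 34, q* = 190.
Because the ceiling (15) lies below the market-clearing price, it is binding.
At p = 15: qd = 224 - 15 = 209 and qs = 6·15 - 14 = 76.
Quantity traded falls to 76. At q = 76 the demand price is 224 - 76 = 148 and the supply price is (14 + 76)/6 = 15.
Deadweight loss = ½ · (148 - 15) · (190 - 76) = ½ · 133 · 114 = 7581.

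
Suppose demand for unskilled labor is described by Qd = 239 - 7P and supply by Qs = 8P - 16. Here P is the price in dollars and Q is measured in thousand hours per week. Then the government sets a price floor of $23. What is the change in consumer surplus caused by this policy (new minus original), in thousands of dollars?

-594

Equilibrium: 239 - 7P = 8P - 16, so 255 = 15P and P* = 17, Q* = 120.
Since 23 > 17, the floor is binding.
At P = 23: Qd = 239 - 7·23 = 78 and Qs = 8·23 - 16 = 168.
Consumer surplus without the control is ½ · (239/7 - 17) · 120 = 7200/7.
With the floor, consumers buy 78 units at 23, so CS = ½ · (239/7 - 23) · 78 = 3042/7.
Change in consumer surplus = 3042/7 - 7200/7 = -594.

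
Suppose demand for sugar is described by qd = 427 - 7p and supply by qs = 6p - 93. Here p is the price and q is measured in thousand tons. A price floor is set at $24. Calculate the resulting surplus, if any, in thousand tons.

Without the control the market clears where 427 - 7p = 6p - 93, i.e. p* = 40 and q* = 147.
The floor of 24 is below the equilibrium price 40, so it is not binding; the market clears at p* = 40, q* = 147.
Since the control does not bind, there is no surplus.

0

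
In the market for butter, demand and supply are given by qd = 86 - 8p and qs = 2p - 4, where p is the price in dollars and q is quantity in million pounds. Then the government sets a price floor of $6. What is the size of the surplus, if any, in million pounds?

Without the control the market clears where 86 - 8p = 2p - 4, i.e. p* = 9 and q* = 14.
Since 6 is below p* = 9, the floor does not bind and the free-market outcome prevails.
Since the control does not bind, there is no surplus.

0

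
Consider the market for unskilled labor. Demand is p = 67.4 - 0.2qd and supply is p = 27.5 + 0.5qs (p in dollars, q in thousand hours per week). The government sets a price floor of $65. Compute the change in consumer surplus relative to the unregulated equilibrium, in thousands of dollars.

-310.5

Rearranging demand gives qd = 337 - 5p; rearranging supply gives qs = 2p - 55. Setting quantity demanded equal to quantity supplied, 337 - 5p = 2p - 55, gives p* = 56 and q* = 57.
Since 65 > 56, the floor is binding.
At p = 65: qd = 337 - 5·65 = 12 and qs = 2·65 - 55 = 75.
Consumer surplus without the control is ½ · (67.4 - 56) · 57 = 324.9.
With the floor, consumers buy 12 units at 65, so CS = ½ · (67.4 - 65) · 12 = 14.4.
Change in consumer surplus = 14.4 - 324.9 = -310.5.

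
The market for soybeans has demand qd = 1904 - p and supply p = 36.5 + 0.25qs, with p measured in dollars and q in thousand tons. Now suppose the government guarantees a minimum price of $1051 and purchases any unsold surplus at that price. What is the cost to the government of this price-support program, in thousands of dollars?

3368455

Rearranging supply gives qs = 4p - 146. Setting quantity demanded equal to quantity supplied, 1904 - p = 4p - 146, gives p* = 410 and q* = 1494.
Because the floor (1051) lies above the market-clearing price, it is binding.
At p = 1051: qd = 1904 - 1051 = 853 and qs = 4·1051 - 146 = 4058.
Surplus = qs - qd = 3205.
Government expenditure = surplus × support price = 3205 × 1051 = 3368455.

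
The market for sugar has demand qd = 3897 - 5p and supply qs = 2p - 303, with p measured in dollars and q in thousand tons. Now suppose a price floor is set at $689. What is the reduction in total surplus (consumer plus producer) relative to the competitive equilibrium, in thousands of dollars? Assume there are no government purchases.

Setting quantity demanded equal to quantity supplied, 3897 - 5p = 2p - 303, gives p* = 600 and q* = 897.
Because the floor (689) lies above the market-clearing price, it is binding.
At p = 689: qd = 3897 - 5·689 = 452 and qs = 2·689 - 303 = 1075.
Quantity traded falls to 452. At q = 452 the demand price is (3897 - 452)/5 = 689 and the supply price is (303 + 452)/2 = 377.5.
Deadweight loss = ½ · (689 - 377.5) · (897 - 452) = ½ · 311.5 · 445 = 69308.75.

69308.75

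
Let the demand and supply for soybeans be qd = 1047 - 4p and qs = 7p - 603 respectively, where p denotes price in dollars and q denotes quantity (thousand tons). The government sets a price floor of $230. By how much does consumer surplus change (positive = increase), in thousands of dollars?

Without the control the market clears where 1047 - 4p = 7p - 603, i.e. p* = 150 and q* = 447.
Because the floor (230) lies above the market-clearing price, it is binding.
At p = 230: qd = 1047 - 4·230 = 127 and qs = 7·230 - 603 = 1007.
Consumer surplus without the control is ½ · (261.75 - 150) · 447 = 24976.125.
With the floor, consumers buy 127 units at 230, so CS = ½ · (261.75 - 230) · 127 = 2016.125.
Change in consumer surplus = 2016.125 - 24976.125 = -22960.

-22960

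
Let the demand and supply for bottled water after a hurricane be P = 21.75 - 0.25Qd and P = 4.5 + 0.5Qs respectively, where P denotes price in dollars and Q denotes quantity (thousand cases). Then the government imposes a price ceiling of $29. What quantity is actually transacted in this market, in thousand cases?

23

Rearranging demand gives Qd = 87 - 4P; rearranging supply gives Qs = 2P - 9. Without the control the market clears where 87 - 4P = 2P - 9, i.e. P* = 16 and Q* = 23.
The ceiling of 29 is above the equilibrium price 16, so it is not binding; the market clears at P* = 16, Q* = 23.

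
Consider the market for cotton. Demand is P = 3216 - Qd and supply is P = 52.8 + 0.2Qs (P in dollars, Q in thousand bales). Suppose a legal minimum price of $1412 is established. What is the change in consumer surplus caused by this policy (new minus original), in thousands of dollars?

Rearranging demand gives Qd = 3216 - P; rearranging supply gives Qs = 5P - 264. In a free market, 3216 - P = 5P - 264 gives the equilibrium P* = 580, Q* = 2636.
Because the floor (1412) lies above the market-clearing price, it is binding.
At P = 1412: Qd = 3216 - 1412 = 1804 and Qs = 5·1412 - 264 = 6796.
Consumer surplus without the control is ½ · (3216 - 580) · 2636 = 3474248.
With the floor, consumers buy 1804 units at 1412, so CS = ½ · (3216 - 1412) · 1804 = 1627208.
Change in consumer surplus = 1627208 - 3474248 = -1847040.

-1847040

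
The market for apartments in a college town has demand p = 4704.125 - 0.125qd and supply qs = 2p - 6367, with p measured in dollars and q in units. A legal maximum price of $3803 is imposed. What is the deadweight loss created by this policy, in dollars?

445511.25

Rearranging demand gives qd = 37633 - 8p. Setting quantity demanded equal to quantity supplied, 37633 - 8p = 2p - 6367, gives p* = 4400 and q* = 2433.
Since 3803 < 4400, the ceiling is binding.
At p = 3803: qd = 37633 - 8·3803 = 7209 and qs = 2·3803 - 6367 = 1239.
Quantity traded falls to 1239. At q = 1239 the demand price is (37633 - 1239)/8 = 4549.25 and the supply price is (6367 + 1239)/2 = 3803.
Deadweight loss = ½ · (4549.25 - 3803) · (2433 - 1239) = ½ · 746.25 · 1194 = 445511.25.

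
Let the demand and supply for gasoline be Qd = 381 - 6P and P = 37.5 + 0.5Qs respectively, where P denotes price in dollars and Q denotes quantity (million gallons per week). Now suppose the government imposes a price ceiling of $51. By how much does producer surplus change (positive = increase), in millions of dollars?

-198

Rearranging supply gives Qs = 2P - 75. Without the control the market clears where 381 - 6P = 2P - 75, i.e. P* = 57 and Q* = 39.
The ceiling of 51 is below the equilibrium price 57, so it binds.
At P = 51: Qd = 381 - 6·51 = 75 and Qs = 2·51 - 75 = 27.
Producer surplus without the control is ½ · (57 - 37.5) · 39 = 380.25.
With the ceiling, producers sell 27 units at 51, so PS = ½ · (51 - 37.5) · 27 = 182.25.
Change in producer surplus = 182.25 - 380.25 = -198.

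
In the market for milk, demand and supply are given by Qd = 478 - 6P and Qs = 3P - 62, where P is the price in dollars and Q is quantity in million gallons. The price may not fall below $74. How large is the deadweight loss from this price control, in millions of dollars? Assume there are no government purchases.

In a free market, 478 - 6P = 3P - 62 gives the equilibrium P* = 60, Q* = 118.
The floor of 74 is above the equilibrium price 60, so it binds.
At P = 74: Qd = 478 - 6·74 = 34 and Qs = 3·74 - 62 = 160.
Quantity traded falls to 34. At Q = 34 the demand price is (478 - 34)/6 = 74 and the supply price is (62 + 34)/3 = 32.
Deadweight loss = ½ · (74 - 32) · (118 - 34) = ½ · 42 · 84 = 1764.

1764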